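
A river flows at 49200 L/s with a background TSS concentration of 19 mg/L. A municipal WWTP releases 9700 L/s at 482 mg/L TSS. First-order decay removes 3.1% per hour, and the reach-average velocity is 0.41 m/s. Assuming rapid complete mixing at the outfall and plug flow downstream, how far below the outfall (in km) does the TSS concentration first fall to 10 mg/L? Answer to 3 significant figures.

106 km

Conservation of mass: C = (49200·19.00 + 9700·482.0) / 58900 = 5610000/58900 = 95.25 mg/L.
3.1%/h lost → k = −ln(1 − 0.031) = 0.03149 h⁻¹.
Set 95.25·exp(−k·t) = 10 → t = ln(95.25/10)/k = 257700 s = 71.57 h.
Distance = v·t = 0.41·257700 = 105600 m = 105.6 km.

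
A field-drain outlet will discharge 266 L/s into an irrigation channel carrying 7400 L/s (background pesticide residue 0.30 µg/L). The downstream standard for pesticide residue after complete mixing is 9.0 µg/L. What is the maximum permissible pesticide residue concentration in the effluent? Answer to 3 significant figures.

At the limit, (Qr·Cr + Qe·Cₑ)/(Qr + Qe) = 9.0:
Cₑ = (7666·9.0 − 7400·0.3000) / 266.0 = 251.0 µg/L.

251 µg/L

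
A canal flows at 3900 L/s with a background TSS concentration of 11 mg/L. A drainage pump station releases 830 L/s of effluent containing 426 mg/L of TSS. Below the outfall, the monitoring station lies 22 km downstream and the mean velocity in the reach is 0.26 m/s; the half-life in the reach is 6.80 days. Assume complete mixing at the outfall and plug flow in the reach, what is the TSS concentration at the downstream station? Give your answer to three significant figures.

75.9 mg/L

Flow-weighted average: C = (3900·11.00 + 830.0·426.0) / 4730 = 396500/4730 = 83.82 mg/L.
Travel time t = 22·1000 / 0.26 = 84620 s = 23.50 h.
Half-life 6.80 d → k = ln 2 / 6.80 = 0.1019 d⁻¹.
After decay, C = 83.82 × e^(−kt) = 83.82 × 0.9050 = 75.86 mg/L.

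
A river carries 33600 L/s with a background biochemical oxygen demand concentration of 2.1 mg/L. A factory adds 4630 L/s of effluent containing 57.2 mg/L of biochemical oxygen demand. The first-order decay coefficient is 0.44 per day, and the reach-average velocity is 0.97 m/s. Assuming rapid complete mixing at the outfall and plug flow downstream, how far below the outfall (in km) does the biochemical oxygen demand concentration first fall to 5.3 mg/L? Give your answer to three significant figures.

After mixing, C = (33600·2.100 + 4630·57.20) / 38230 = 335400/38230 = 8.773 mg/L.
Set 8.773·exp(−k·t) = 5.3 → t = ln(8.773/5.3)/k = 98960 s = 27.49 h.
Distance = v·t = 0.97·98960 = 96000 m = 96.00 km.

96.0 km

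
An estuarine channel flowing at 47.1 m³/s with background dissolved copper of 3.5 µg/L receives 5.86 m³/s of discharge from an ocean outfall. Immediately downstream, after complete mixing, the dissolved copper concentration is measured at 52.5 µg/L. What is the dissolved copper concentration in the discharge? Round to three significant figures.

446 µg/L

Mass balance: 47.10·3.500 + 5.860·Cₑ = 52.96·52.50
→ Cₑ = (52.96·52.50 − 47.10·3.500) / 5.860 = 446.3 µg/L.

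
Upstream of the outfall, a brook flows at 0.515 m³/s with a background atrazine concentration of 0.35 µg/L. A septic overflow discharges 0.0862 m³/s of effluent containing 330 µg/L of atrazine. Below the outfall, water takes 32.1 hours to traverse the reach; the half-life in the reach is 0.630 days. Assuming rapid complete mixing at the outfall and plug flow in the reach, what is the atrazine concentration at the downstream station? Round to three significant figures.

10.9 µg/L

Conservation of mass: C = (0.5150·0.3500 + 0.08620·330.0) / 0.6012 = 28.63/0.6012 = 47.62 µg/L.
Half-life 0.630 d → k = ln 2 / 0.630 = 1.100 d⁻¹.
Decay over the reach: 47.62·exp(−kt) = 47.62·0.2296 = 10.93 µg/L.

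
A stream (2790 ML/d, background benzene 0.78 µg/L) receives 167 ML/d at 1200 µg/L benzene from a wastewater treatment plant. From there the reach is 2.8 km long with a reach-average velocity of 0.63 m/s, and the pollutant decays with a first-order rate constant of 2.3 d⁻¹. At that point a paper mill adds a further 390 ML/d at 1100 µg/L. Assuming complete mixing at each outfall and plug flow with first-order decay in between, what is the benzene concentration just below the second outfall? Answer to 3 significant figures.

Mixed concentration C = ΣQC/ΣQ = (2790·0.7800 + 167.0·1200) / 2957 = 202600/2957 = 68.51 µg/L; combined flow 2957 ML/d.
Travel time t = 2.8·1000 / 0.63 = 4444 s = 1.235 h.
First-order decay: C = 68.51·exp(−k·t) = 68.51·0.8884 = 60.86 µg/L.
Second outfall: C = (2957·60.86 + 390.0·1100)/3347 = 181.9 µg/L.

182 µg/L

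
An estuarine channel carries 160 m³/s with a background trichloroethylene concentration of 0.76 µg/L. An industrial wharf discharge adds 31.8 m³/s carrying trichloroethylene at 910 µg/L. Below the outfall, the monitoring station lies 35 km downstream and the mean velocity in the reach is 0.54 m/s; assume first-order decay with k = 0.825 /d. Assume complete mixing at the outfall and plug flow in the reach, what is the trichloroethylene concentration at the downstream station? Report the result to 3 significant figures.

81.6 µg/L

Mass balance: C = (160.0·0.7600 + 31.80·910.0) / 191.8 = 29060/191.8 = 151.5 µg/L.
Travel time t = 35·1000 / 0.54 = 64810 s = 18.00 h.
First-order decay: C = 151.5·exp(−k·t) = 151.5·0.5385 = 81.59 µg/L.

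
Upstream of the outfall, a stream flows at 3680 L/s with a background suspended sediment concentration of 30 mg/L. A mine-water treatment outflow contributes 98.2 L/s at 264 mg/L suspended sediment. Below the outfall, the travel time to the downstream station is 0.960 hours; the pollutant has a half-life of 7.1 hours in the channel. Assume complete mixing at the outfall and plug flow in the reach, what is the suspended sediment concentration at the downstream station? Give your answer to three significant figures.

Mixed concentration C = ΣQC/ΣQ = (3680·30.00 + 98.20·264.0) / 3778 = 136300/3778 = 36.08 mg/L.
Half-life 7.1 h → k = ln 2 / 7.1 = 0.09763 h⁻¹ = 2.343 d⁻¹.
After decay, C = 36.08 × e^(−kt) = 36.08 × 0.9105 = 32.85 mg/L.

32.9 mg/L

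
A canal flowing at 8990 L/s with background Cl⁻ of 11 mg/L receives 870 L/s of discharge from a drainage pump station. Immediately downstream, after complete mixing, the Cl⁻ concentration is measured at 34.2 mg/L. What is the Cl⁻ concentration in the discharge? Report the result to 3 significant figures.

Mass balance: 8990·11.00 + 870.0·Cₑ = 9860·34.20
→ Cₑ = (9860·34.20 − 8990·11.00) / 870.0 = 273.9 mg/L.

274 mg/L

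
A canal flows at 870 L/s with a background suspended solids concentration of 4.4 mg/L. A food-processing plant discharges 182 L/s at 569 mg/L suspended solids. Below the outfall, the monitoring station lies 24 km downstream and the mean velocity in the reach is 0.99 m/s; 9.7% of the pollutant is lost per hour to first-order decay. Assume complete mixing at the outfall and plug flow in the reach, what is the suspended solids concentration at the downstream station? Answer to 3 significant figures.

51.3 mg/L

Mass balance: C = (870.0·4.400 + 182.0·569.0) / 1052 = 107400/1052 = 102.1 mg/L.
Travel time t = 24·1000 / 0.99 = 24240 s = 6.734 h.
9.7%/h lost → k = −ln(1 − 0.097) = 0.1020 h⁻¹.
First-order decay: C = 102.1·exp(−k·t) = 102.1·0.5030 = 51.35 mg/L.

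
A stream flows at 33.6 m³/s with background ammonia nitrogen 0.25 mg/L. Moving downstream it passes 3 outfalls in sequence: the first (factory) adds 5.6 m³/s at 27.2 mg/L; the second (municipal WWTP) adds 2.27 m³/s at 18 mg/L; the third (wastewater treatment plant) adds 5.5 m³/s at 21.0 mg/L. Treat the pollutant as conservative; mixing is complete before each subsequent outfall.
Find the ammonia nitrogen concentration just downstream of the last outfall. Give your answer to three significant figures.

6.75 mg/L

Below outfall 1: Q → 39.20 m³/s, C = (33.60·0.2500 + 5.600·27.20)/39.20 = 4.100 mg/L.
Below outfall 2: Q → 41.47 m³/s, C = (39.20·4.100 + 2.270·18.00)/41.47 = 4.861 mg/L.
Below outfall 3: Q → 46.97 m³/s, C = (41.47·4.861 + 5.500·21.00)/46.97 = 6.751 mg/L.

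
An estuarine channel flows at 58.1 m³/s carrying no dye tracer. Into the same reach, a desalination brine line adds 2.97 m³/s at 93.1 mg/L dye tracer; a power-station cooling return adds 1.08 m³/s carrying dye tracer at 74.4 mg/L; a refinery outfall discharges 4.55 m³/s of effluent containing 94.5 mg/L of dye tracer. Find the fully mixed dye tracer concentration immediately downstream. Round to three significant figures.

Flow-weighted average: C = (58.10·0 + 2.970·93.10 + 1.080·74.40 + 4.550·94.50) / 66.70 = 786.8/66.70 = 11.80 mg/L.

11.8 mg/L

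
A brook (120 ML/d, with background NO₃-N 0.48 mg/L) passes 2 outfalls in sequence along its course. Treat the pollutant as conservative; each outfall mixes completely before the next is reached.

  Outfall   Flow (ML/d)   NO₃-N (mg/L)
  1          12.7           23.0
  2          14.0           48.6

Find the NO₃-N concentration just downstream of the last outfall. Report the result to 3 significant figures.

Below outfall 1: Q → 132.7 ML/d, C = (120.0·0.4800 + 12.70·23.00)/132.7 = 2.635 mg/L.
Below outfall 2: Q → 146.7 ML/d, C = (132.7·2.635 + 14.00·48.60)/146.7 = 7.022 mg/L.

7.02 mg/L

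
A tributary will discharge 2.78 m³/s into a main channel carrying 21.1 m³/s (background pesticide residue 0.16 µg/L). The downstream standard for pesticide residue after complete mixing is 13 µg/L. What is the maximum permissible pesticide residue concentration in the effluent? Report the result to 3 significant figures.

110 µg/L

At the limit, (Qr·Cr + Qe·Cₑ)/(Qr + Qe) = 13:
Cₑ = (23.88·13 − 21.10·0.1600) / 2.780 = 110.5 µg/L.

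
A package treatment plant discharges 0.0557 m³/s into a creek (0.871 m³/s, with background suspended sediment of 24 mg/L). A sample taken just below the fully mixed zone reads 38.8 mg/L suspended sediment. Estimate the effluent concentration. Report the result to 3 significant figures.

270 mg/L

Mass balance: 0.8710·24.00 + 0.05570·Cₑ = 0.9267·38.80
→ Cₑ = (0.9267·38.80 − 0.8710·24.00) / 0.05570 = 270.2 mg/L.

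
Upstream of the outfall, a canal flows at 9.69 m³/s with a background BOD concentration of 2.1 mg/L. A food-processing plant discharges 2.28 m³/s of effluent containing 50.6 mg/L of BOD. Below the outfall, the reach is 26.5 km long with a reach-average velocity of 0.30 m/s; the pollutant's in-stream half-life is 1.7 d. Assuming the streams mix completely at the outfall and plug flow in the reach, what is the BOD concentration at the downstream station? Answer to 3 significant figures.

Mass balance: C = (9.690·2.100 + 2.280·50.60) / 11.97 = 135.7/11.97 = 11.34 mg/L.
Travel time t = 26.5·1000 / 0.30 = 88330 s = 24.54 h.
Half-life 1.7 d → k = ln 2 / 1.7 = 0.4077 d⁻¹.
Decay over the reach: 11.34·exp(−kt) = 11.34·0.6591 = 7.473 mg/L.

7.47 mg/L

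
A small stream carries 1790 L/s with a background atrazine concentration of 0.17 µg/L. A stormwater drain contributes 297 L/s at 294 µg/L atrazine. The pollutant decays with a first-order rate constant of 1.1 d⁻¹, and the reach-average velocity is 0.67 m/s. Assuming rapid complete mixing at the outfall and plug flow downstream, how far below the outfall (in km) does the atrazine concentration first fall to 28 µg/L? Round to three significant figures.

21.3 km

Mixed concentration C = ΣQC/ΣQ = (1790·0.1700 + 297.0·294.0) / 2087 = 87620/2087 = 41.98 µg/L.
Set 41.98·exp(−k·t) = 28 → t = ln(41.98/28)/k = 31820 s = 8.839 h.
Distance = v·t = 0.67·31820 = 21320 m = 21.32 km.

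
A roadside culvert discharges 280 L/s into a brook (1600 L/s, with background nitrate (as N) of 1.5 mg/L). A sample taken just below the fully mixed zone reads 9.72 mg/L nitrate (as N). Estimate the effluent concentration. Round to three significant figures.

Mass balance: 1600·1.500 + 280.0·Cₑ = 1880·9.720
→ Cₑ = (1880·9.720 − 1600·1.500) / 280.0 = 56.69 mg/L.

56.7 mg/L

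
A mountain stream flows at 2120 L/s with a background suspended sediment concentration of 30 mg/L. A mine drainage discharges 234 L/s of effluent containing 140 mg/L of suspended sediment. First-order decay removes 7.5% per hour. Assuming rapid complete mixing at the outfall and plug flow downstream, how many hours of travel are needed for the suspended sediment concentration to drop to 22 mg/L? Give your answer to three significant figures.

7.96 h

Flow-weighted average: C = (2120·30.00 + 234.0·140.0) / 2354 = 96360/2354 = 40.93 mg/L.
7.5%/h lost → k = −ln(1 − 0.075) = 0.07796 h⁻¹.
40.93·exp(−k·t) = 22 → t = ln(40.93/22)/k = 28670 s = 7.965 h.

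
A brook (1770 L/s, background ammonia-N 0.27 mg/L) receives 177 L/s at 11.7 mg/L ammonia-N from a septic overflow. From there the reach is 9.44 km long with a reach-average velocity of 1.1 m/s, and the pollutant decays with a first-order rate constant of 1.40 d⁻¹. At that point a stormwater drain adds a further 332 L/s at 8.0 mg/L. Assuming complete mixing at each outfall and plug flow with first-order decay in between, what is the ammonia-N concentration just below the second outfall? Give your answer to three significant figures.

Mass balance: C = (1770·0.2700 + 177.0·11.70) / 1947 = 2549/1947 = 1.309 mg/L; combined flow 1947 L/s.
Travel time t = 9.44·1000 / 1.1 = 8582 s = 2.384 h.
First-order decay: C = 1.309·exp(−k·t) = 1.309·0.8702 = 1.139 mg/L.
At the second outfall, C = (1947·1.139 + 332.0·8.000) / (1947 + 332.0) = 2.139 mg/L.

2.14 mg/L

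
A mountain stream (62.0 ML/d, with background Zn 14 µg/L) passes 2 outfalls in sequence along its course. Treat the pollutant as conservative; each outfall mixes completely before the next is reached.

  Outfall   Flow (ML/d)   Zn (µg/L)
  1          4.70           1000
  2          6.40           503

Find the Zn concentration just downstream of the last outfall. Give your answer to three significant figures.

After outfall 1: Q = 62.00 + 4.700 = 66.70 ML/d; C = (62.00·14.00 + 4.700·1000)/66.70 = 83.48 µg/L.
After outfall 2: Q = 66.70 + 6.400 = 73.10 ML/d; C = (66.70·83.48 + 6.400·503.0)/73.10 = 120.2 µg/L.

120 µg/L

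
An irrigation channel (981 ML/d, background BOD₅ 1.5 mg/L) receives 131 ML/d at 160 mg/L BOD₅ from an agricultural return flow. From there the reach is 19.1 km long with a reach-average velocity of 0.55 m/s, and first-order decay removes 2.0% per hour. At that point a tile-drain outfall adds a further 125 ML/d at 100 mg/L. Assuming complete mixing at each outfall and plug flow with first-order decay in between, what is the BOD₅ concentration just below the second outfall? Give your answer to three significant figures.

Conservation of mass: C = (981.0·1.500 + 131.0·160.0) / 1112 = 22430/1112 = 20.17 mg/L; combined flow 1112 ML/d.
Travel time t = 19.1·1000 / 0.55 = 34730 s = 9.646 h.
2.0%/h lost → k = −ln(1 − 0.02) = 0.02020 h⁻¹.
Applying C = C₀e^(−kt): 20.17 × 0.8229 = 16.60 mg/L.
Second outfall: C = (1112·16.60 + 125.0·100.0)/1237 = 25.03 mg/L.

25.0 mg/L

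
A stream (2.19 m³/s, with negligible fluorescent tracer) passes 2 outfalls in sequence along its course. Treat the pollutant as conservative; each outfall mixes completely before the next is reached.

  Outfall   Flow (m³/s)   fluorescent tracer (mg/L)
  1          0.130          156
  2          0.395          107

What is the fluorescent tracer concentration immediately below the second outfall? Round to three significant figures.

23.0 mg/L

After outfall 1: Q = 2.190 + 0.1300 = 2.320 m³/s; C = (2.190·0 + 0.1300·156.0)/2.320 = 8.741 mg/L.
After outfall 2: Q = 2.320 + 0.3950 = 2.715 m³/s; C = (2.320·8.741 + 0.3950·107.0)/2.715 = 23.04 mg/L.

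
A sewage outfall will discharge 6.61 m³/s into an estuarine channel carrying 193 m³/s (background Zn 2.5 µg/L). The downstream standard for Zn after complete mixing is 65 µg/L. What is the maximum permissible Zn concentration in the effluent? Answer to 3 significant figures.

1890 µg/L

At the limit, (Qr·Cr + Qe·Cₑ)/(Qr + Qe) = 65:
Cₑ = (199.6·65 − 193.0·2.500) / 6.610 = 1890 µg/L.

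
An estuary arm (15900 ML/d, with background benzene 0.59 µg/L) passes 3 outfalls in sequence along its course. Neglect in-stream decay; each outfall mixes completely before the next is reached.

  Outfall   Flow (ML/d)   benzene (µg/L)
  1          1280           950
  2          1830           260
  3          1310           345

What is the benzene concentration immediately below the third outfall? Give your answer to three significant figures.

Below outfall 1: Q → 17180 ML/d, C = (15900·0.5900 + 1280·950.0)/17180 = 71.33 µg/L.
Below outfall 2: Q → 19010 ML/d, C = (17180·71.33 + 1830·260.0)/19010 = 89.49 µg/L.
Below outfall 3: Q → 20320 ML/d, C = (19010·89.49 + 1310·345.0)/20320 = 106.0 µg/L.

106 µg/L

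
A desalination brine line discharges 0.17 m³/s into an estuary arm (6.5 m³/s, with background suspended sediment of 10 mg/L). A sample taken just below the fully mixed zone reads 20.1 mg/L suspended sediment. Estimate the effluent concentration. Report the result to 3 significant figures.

Mass balance: 6.500·10.00 + 0.1700·Cₑ = 6.670·20.10
→ Cₑ = (6.670·20.10 − 6.500·10.00) / 0.1700 = 406.3 mg/L.

406 mg/L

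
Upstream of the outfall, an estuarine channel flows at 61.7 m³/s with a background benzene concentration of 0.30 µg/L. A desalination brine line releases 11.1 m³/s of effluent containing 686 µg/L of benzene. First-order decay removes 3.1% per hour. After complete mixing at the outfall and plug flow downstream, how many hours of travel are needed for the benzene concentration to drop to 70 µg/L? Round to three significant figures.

Mass balance: C = (61.70·0.3000 + 11.10·686.0) / 72.80 = 7633/72.80 = 104.9 µg/L.
3.1%/h lost → k = −ln(1 − 0.031) = 0.03149 h⁻¹.
104.9·exp(−k·t) = 70 → t = ln(104.9/70)/k = 46190 s = 12.83 h.

12.8 h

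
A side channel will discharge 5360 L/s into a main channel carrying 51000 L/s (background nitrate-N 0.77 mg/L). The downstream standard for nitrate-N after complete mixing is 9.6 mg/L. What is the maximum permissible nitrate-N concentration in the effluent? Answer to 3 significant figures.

93.6 mg/L

At the limit, (Qr·Cr + Qe·Cₑ)/(Qr + Qe) = 9.6:
Cₑ = (56360·9.6 − 51000·0.7700) / 5360 = 93.62 mg/L.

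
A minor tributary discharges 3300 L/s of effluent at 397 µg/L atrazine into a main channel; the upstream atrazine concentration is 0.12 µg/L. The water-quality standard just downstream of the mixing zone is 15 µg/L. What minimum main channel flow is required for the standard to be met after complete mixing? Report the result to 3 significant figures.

84700 L/s

Set C_mix = 15: (Q·0.1200 + 3300·397.0) / (Q + 3300) = 15
→ Q = 3300·(397.0 − 15)/(15 − 0.1200) = 84720 L/s.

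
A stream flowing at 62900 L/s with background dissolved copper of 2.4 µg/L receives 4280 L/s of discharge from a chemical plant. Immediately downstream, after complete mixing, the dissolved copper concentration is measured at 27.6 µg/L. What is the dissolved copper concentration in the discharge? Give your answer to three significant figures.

398 µg/L

Mass balance: 62900·2.400 + 4280·Cₑ = 67180·27.60
→ Cₑ = (67180·27.60 − 62900·2.400) / 4280 = 397.9 µg/L.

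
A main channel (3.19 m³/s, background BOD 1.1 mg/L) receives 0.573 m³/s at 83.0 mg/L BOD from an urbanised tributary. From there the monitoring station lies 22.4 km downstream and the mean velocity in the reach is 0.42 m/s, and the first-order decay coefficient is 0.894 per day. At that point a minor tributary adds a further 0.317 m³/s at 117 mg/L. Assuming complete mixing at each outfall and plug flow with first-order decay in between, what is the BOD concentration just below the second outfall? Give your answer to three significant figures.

16.3 mg/L

Mass balance: C = (3.190·1.100 + 0.5730·83.00) / 3.763 = 51.07/3.763 = 13.57 mg/L; combined flow 3.763 m³/s.
Travel time t = 22.4·1000 / 0.42 = 53330 s = 14.81 h.
Applying C = C₀e^(−kt): 13.57 × 0.5759 = 7.815 mg/L.
At the second outfall, C = (3.763·7.815 + 0.3170·117.0) / (3.763 + 0.3170) = 16.30 mg/L.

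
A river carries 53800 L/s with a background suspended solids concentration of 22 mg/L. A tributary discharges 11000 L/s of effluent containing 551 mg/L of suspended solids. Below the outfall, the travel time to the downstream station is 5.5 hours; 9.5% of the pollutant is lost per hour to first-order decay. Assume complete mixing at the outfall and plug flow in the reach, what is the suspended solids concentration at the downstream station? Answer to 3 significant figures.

Mixed concentration C = ΣQC/ΣQ = (53800·22.00 + 11000·551.0) / 64800 = 7245000/64800 = 111.8 mg/L.
9.5%/h lost → k = −ln(1 − 0.095) = 0.09982 h⁻¹.
Applying C = C₀e^(−kt): 111.8 × 0.5775 = 64.57 mg/L.

64.6 mg/L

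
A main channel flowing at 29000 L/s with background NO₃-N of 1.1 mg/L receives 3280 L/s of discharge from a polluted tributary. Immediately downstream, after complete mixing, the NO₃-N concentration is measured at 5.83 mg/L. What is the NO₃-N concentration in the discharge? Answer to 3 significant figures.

47.7 mg/L

Mass balance: 29000·1.100 + 3280·Cₑ = 32280·5.830
→ Cₑ = (32280·5.830 − 29000·1.100) / 3280 = 47.65 mg/L.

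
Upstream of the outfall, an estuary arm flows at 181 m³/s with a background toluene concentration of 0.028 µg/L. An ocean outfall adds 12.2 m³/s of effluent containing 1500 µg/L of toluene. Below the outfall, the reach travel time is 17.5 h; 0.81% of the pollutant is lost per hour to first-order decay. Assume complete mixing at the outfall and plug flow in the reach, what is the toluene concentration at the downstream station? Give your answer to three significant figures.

82.2 µg/L

Mass balance: C = (181.0·0.02800 + 12.20·1500) / 193.2 = 18310/193.2 = 94.75 µg/L.
0.81%/h lost → k = −ln(1 − 0.0081) = 0.008133 h⁻¹.
First-order decay: C = 94.75·exp(−k·t) = 94.75·0.8673 = 82.18 µg/L.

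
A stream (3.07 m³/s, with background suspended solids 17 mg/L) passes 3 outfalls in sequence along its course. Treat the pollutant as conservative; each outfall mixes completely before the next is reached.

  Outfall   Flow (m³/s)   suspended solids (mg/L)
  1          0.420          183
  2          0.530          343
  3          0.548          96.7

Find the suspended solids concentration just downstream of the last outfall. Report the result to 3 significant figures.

79.6 mg/L

Outfall 1: combined Q = 3.490 m³/s; C = (3.070·17.00 + 0.4200·183.0)/3.490 = 36.98 mg/L.
Outfall 2: combined Q = 4.020 m³/s; C = (3.490·36.98 + 0.5300·343.0)/4.020 = 77.32 mg/L.
Outfall 3: combined Q = 4.568 m³/s; C = (4.020·77.32 + 0.5480·96.70)/4.568 = 79.65 mg/L.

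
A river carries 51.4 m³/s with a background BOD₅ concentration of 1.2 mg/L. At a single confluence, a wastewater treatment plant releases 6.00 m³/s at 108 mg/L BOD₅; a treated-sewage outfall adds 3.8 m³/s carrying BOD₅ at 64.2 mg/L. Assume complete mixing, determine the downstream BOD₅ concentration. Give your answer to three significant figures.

15.6 mg/L

After mixing, C = (51.40·1.200 + 6.000·108.0 + 3.800·64.20) / 61.20 = 953.6/61.20 = 15.58 mg/L.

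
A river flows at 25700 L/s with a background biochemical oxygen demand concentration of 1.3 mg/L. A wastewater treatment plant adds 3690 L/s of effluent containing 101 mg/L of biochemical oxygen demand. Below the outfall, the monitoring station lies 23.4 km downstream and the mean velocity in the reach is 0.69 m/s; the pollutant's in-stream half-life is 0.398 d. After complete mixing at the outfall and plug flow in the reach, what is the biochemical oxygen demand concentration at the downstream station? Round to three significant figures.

6.98 mg/L

After mixing, C = (25700·1.300 + 3690·101.0) / 29390 = 406100/29390 = 13.82 mg/L.
Travel time t = 23.4·1000 / 0.69 = 33910 s = 9.420 h.
Half-life 0.398 d → k = ln 2 / 0.398 = 1.742 d⁻¹.
Decay over the reach: 13.82·exp(−kt) = 13.82·0.5048 = 6.975 mg/L.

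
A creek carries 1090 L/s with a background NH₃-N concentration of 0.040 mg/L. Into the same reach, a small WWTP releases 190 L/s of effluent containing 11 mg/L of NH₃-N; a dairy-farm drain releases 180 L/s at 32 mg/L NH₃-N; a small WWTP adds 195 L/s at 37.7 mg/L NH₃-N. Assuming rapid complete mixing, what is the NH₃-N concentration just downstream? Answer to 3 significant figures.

After mixing, C = (1090·0.04000 + 190.0·11.00 + 180.0·32.00 + 195.0·37.70) / 1655 = 15250/1655 = 9.212 mg/L.

9.21 mg/L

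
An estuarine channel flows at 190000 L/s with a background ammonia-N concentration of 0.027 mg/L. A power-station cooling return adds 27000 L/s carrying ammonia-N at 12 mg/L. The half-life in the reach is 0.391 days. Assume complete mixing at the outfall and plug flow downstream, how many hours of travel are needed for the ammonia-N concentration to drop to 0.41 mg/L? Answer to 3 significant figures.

Mixed concentration C = ΣQC/ΣQ = (190000·0.02700 + 27000·12.00) / 217000 = 329100/217000 = 1.517 mg/L.
Half-life 0.391 d → k = ln 2 / 0.391 = 1.773 d⁻¹.
1.517·exp(−k·t) = 0.41 → t = ln(1.517/0.41)/k = 63760 s = 17.71 h.

17.7 h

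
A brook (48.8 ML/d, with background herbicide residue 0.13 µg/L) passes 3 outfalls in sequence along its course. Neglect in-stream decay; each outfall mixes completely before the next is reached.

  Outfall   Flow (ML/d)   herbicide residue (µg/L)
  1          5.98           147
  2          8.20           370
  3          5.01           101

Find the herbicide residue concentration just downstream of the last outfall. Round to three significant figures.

After outfall 1: Q = 48.80 + 5.980 = 54.78 ML/d; C = (48.80·0.1300 + 5.980·147.0)/54.78 = 16.16 µg/L.
After outfall 2: Q = 54.78 + 8.200 = 62.98 ML/d; C = (54.78·16.16 + 8.200·370.0)/62.98 = 62.23 µg/L.
After outfall 3: Q = 62.98 + 5.010 = 67.99 ML/d; C = (62.98·62.23 + 5.010·101.0)/67.99 = 65.09 µg/L.

65.1 µg/L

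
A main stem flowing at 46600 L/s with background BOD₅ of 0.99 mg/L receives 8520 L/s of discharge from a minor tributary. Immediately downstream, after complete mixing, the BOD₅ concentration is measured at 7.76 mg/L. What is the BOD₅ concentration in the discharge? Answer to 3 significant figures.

44.8 mg/L

Mass balance: 46600·0.9900 + 8520·Cₑ = 55120·7.760
→ Cₑ = (55120·7.760 − 46600·0.9900) / 8520 = 44.79 mg/L.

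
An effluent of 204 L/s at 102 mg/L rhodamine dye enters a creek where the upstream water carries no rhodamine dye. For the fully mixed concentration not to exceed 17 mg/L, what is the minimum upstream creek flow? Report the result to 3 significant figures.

Set C_mix = 17: (Q·0 + 204.0·102.0) / (Q + 204.0) = 17
→ Q = 204.0·(102.0 − 17)/(17 − 0) = 1020 L/s.

1020 L/s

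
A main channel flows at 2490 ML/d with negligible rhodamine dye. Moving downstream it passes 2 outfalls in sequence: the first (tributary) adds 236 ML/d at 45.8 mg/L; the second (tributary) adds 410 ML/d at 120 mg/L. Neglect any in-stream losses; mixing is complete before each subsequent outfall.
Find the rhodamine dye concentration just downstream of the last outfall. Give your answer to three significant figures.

19.1 mg/L

Outfall 1: combined Q = 2726 ML/d; C = (2490·0 + 236.0·45.80)/2726 = 3.965 mg/L.
Outfall 2: combined Q = 3136 ML/d; C = (2726·3.965 + 410.0·120.0)/3136 = 19.14 mg/L.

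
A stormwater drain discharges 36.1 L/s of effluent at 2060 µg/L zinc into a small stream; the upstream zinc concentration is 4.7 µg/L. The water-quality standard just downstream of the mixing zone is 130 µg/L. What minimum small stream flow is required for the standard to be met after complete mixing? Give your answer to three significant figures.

Set C_mix = 130: (Q·4.700 + 36.10·2060) / (Q + 36.10) = 130
→ Q = 36.10·(2060 − 130)/(130 − 4.700) = 556.0 L/s.

556 L/s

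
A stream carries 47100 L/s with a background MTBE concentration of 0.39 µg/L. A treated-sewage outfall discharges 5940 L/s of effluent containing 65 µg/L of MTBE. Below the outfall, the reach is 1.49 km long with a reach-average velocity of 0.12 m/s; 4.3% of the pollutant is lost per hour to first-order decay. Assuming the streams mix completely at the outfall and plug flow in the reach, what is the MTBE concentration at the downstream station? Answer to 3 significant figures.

6.55 µg/L

After mixing, C = (47100·0.3900 + 5940·65.00) / 53040 = 404500/53040 = 7.626 µg/L.
Travel time t = 1.49·1000 / 0.12 = 12420 s = 3.449 h.
4.3%/h lost → k = −ln(1 − 0.043) = 0.04395 h⁻¹.
Decay over the reach: 7.626·exp(−kt) = 7.626·0.8593 = 6.553 µg/L.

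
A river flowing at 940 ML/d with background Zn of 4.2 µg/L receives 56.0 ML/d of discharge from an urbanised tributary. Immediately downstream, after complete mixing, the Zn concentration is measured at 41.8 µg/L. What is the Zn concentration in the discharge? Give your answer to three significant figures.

Mass balance: 940.0·4.200 + 56.00·Cₑ = 996.0·41.80
→ Cₑ = (996.0·41.80 − 940.0·4.200) / 56.00 = 672.9 µg/L.

673 µg/L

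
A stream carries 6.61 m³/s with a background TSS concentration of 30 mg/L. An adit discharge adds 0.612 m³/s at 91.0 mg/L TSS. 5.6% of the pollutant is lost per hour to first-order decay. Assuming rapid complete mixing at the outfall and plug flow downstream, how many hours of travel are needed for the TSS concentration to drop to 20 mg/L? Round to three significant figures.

Mixed concentration C = ΣQC/ΣQ = (6.610·30.00 + 0.6120·91.00) / 7.222 = 254.0/7.222 = 35.17 mg/L.
5.6%/h lost → k = −ln(1 − 0.056) = 0.05763 h⁻¹.
35.17·exp(−k·t) = 20 → t = ln(35.17/20)/k = 35260 s = 9.794 h.

9.79 h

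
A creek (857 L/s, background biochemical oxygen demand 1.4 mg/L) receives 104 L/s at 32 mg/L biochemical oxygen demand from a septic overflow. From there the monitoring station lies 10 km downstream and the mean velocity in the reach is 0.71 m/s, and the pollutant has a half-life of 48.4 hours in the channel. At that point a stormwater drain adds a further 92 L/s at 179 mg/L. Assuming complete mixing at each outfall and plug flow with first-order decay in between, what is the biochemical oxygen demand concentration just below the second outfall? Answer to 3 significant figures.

19.7 mg/L

After mixing, C = (857.0·1.400 + 104.0·32.00) / 961.0 = 4528/961.0 = 4.712 mg/L; combined flow 961.0 L/s.
Travel time t = 10·1000 / 0.71 = 14080 s = 3.912 h.
Half-life 48.4 h → k = ln 2 / 48.4 = 0.01432 h⁻¹ = 0.3437 d⁻¹.
Decay over the reach: 4.712·exp(−kt) = 4.712·0.9455 = 4.455 mg/L.
Second outfall: C = (961.0·4.455 + 92.00·179.0)/1053 = 19.70 mg/L.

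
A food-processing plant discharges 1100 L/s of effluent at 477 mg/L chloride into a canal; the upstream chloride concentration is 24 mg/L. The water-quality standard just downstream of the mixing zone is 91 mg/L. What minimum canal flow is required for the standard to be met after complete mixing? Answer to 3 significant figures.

Set C_mix = 91: (Q·24.00 + 1100·477.0) / (Q + 1100) = 91
→ Q = 1100·(477.0 − 91)/(91 − 24.00) = 6337 L/s.

6340 L/s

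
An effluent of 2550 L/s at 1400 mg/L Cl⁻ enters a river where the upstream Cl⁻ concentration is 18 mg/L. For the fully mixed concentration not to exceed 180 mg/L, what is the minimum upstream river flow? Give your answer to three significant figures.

19200 L/s

Set C_mix = 180: (Q·18.00 + 2550·1400) / (Q + 2550) = 180
→ Q = 2550·(1400 − 180)/(180 − 18.00) = 19200 L/s.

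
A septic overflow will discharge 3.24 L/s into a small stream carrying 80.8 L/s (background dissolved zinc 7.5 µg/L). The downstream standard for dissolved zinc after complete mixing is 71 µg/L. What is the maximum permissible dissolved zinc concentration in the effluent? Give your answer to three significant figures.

At the limit, (Qr·Cr + Qe·Cₑ)/(Qr + Qe) = 71:
Cₑ = (84.04·71 − 80.80·7.500) / 3.240 = 1655 µg/L.

1650 µg/L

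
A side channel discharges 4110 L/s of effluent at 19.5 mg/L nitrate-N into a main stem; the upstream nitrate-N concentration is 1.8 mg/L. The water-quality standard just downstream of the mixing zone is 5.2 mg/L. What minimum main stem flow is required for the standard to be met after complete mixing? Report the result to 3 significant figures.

Set C_mix = 5.2: (Q·1.800 + 4110·19.50) / (Q + 4110) = 5.2
→ Q = 4110·(19.50 − 5.2)/(5.2 − 1.800) = 17290 L/s.

17300 L/s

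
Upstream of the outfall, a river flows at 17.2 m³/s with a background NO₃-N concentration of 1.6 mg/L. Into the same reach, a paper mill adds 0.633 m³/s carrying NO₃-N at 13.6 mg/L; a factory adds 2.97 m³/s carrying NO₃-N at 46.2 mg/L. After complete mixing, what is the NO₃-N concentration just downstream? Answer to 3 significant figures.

8.33 mg/L

Mixed concentration C = ΣQC/ΣQ = (17.20·1.600 + 0.6330·13.60 + 2.970·46.20) / 20.80 = 173.3/20.80 = 8.333 mg/L.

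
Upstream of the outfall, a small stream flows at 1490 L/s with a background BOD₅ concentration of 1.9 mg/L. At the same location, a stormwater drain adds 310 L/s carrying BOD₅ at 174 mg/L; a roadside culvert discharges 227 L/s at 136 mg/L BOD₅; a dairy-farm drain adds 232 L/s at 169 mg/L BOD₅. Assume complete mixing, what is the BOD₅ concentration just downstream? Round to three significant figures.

Flow-weighted average: C = (1490·1.900 + 310.0·174.0 + 227.0·136.0 + 232.0·169.0) / 2259 = 126900/2259 = 56.15 mg/L.

56.2 mg/L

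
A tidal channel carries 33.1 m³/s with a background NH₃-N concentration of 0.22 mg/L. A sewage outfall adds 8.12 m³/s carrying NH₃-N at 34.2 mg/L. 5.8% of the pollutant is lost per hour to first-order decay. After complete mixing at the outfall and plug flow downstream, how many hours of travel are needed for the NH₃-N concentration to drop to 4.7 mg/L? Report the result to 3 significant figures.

6.46 h

After mixing, C = (33.10·0.2200 + 8.120·34.20) / 41.22 = 285.0/41.22 = 6.914 mg/L.
5.8%/h lost → k = −ln(1 − 0.058) = 0.05975 h⁻¹.
6.914·exp(−k·t) = 4.7 → t = ln(6.914/4.7)/k = 23250 s = 6.459 h.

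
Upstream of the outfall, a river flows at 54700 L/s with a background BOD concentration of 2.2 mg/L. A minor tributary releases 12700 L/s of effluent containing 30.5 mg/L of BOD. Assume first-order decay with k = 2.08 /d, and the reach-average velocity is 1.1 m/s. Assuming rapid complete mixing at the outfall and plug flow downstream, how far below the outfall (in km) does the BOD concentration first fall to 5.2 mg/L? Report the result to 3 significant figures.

16.9 km

Flow-weighted average: C = (54700·2.200 + 12700·30.50) / 67400 = 507700/67400 = 7.532 mg/L.
Set 7.532·exp(−k·t) = 5.2 → t = ln(7.532/5.2)/k = 15390 s = 4.276 h.
Distance = v·t = 1.1·15390 = 16930 m = 16.93 km.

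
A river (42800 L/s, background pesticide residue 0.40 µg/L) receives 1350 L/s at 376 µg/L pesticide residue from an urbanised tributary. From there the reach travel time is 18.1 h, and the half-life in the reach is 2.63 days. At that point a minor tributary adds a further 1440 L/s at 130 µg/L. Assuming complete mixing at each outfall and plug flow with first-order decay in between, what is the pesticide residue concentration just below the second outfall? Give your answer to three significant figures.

Conservation of mass: C = (42800·0.4000 + 1350·376.0) / 44150 = 524700/44150 = 11.88 µg/L; combined flow 44150 L/s.
Half-life 2.63 d → k = ln 2 / 2.63 = 0.2636 d⁻¹.
Decay over the reach: 11.88·exp(−kt) = 11.88·0.8197 = 9.743 µg/L.
Second outfall: C = (44150·9.743 + 1440·130.0)/45590 = 13.54 µg/L.

13.5 µg/L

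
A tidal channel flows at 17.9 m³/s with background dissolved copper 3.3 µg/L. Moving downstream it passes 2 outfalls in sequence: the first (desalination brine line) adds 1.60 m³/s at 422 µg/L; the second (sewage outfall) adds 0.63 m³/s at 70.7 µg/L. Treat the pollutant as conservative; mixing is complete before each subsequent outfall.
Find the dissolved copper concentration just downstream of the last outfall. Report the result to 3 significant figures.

38.7 µg/L

After outfall 1: Q = 17.90 + 1.600 = 19.50 m³/s; C = (17.90·3.300 + 1.600·422.0)/19.50 = 37.65 µg/L.
After outfall 2: Q = 19.50 + 0.6300 = 20.13 m³/s; C = (19.50·37.65 + 0.6300·70.70)/20.13 = 38.69 µg/L.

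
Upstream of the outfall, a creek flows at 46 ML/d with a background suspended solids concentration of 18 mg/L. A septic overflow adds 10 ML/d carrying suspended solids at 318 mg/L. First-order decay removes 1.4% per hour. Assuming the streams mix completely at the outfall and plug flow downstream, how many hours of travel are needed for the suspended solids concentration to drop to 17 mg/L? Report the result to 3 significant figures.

Flow-weighted average: C = (46.00·18.00 + 10.00·318.0) / 56.00 = 4008/56.00 = 71.57 mg/L.
1.4%/h lost → k = −ln(1 − 0.014) = 0.01410 h⁻¹.
71.57·exp(−k·t) = 17 → t = ln(71.57/17)/k = 367000 s = 102.0 h.

102 h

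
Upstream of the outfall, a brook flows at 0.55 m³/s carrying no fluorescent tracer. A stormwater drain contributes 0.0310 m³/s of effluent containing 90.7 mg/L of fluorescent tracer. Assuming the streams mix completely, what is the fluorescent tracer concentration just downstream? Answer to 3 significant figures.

4.84 mg/L

Mixed concentration C = ΣQC/ΣQ = (0.5500·0 + 0.03100·90.70) / 0.5810 = 2.812/0.5810 = 4.839 mg/L.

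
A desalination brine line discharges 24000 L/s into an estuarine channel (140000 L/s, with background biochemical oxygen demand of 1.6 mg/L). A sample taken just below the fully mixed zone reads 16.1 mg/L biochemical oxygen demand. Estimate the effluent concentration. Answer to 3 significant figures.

Mass balance: 140000·1.600 + 24000·Cₑ = 164000·16.10
→ Cₑ = (164000·16.10 − 140000·1.600) / 24000 = 100.7 mg/L.

101 mg/L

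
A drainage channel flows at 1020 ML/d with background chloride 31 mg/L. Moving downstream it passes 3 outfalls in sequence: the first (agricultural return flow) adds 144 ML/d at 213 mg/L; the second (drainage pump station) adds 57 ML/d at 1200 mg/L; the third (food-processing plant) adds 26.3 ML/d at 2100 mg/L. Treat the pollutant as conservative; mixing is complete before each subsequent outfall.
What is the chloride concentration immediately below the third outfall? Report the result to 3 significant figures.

149 mg/L

Outfall 1: combined Q = 1164 ML/d; C = (1020·31.00 + 144.0·213.0)/1164 = 53.52 mg/L.
Outfall 2: combined Q = 1221 ML/d; C = (1164·53.52 + 57.00·1200)/1221 = 107.0 mg/L.
Outfall 3: combined Q = 1247 ML/d; C = (1221·107.0 + 26.30·2100)/1247 = 149.1 mg/L.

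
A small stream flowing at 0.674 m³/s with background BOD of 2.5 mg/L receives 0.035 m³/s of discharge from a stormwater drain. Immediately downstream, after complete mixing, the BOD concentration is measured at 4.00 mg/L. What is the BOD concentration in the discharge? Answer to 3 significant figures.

32.9 mg/L

Mass balance: 0.6740·2.500 + 0.03500·Cₑ = 0.7090·4.000
→ Cₑ = (0.7090·4.000 − 0.6740·2.500) / 0.03500 = 32.89 mg/L.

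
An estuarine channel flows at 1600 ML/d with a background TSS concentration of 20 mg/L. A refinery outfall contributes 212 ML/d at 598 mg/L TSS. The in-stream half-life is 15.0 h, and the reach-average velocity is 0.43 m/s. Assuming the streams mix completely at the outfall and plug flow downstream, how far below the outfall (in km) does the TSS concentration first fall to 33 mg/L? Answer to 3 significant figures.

32.7 km

Mixed concentration C = ΣQC/ΣQ = (1600·20.00 + 212.0·598.0) / 1812 = 158800/1812 = 87.62 mg/L.
Half-life 15.0 h → k = ln 2 / 15.0 = 0.04621 h⁻¹ = 1.109 d⁻¹.
Set 87.62·exp(−k·t) = 33 → t = ln(87.62/33)/k = 76080 s = 21.13 h.
Distance = v·t = 0.43·76080 = 32710 m = 32.71 km.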